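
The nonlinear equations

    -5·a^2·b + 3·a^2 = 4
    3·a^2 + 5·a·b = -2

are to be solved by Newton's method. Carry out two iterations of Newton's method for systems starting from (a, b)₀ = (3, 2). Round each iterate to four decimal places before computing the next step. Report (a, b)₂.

(-0.6850, 8.2698)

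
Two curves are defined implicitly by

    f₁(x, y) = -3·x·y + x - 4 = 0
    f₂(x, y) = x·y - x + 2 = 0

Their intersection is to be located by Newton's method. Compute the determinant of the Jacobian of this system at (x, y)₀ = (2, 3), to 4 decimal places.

J = [[-3·y + 1, -3·x], [y - 1, x]].
At the point, J = [[-8.0000, -6.0000], [2.0000, 2.0000]].
det J = -4.0000.

-4.0000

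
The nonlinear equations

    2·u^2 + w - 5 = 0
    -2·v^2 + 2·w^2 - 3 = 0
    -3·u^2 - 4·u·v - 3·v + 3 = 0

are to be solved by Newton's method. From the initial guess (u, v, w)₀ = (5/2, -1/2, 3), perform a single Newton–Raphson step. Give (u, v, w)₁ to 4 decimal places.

(1.5744, -0.2859, 1.7560)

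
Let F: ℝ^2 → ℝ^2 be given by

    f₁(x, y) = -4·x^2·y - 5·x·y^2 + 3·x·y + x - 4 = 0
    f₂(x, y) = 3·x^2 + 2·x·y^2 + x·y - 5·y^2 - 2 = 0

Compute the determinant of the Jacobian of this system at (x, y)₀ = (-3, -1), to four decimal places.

-1864.0000

J = [[-8·x·y - 5·y^2 + 3·y + 1, -4·x^2 - 10·x·y + 3·x], [6·x + 2·y^2 + y, 4·x·y + x - 10·y]].
At the point, J = [[-31.0000, -75.0000], [-17.0000, 19.0000]].
det J = -1864.0000.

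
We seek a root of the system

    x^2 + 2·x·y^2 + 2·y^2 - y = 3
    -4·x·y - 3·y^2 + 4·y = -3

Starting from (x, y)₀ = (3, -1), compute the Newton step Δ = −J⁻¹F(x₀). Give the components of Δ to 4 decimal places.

(-2.0385, -0.0769)

At (3, -1): F = (15.0000, 8.0000).
Jacobian J = [[2·x + 2·y^2, 4·x·y + 4·y - 1], [-4·y, -4·x - 6·y + 4]].
At the point, J = [[8.0000, -17.0000], [4.0000, -2.0000]] (det J = 52.0000).
Solving J·Δ = −F gives Δ = (-2.0385, -0.0769).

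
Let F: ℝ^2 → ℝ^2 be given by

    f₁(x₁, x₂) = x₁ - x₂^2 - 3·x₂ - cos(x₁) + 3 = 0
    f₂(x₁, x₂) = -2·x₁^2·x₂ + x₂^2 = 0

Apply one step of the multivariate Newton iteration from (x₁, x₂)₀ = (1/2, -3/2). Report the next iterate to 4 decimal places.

At (1/2, -3/2): F = (4.872417, 3.0000).
Jacobian J = [[sin(x₁) + 1, -2·x₂ - 3], [-4·x₁·x₂, -2·x₁^2 + 2·x₂]].
At the point, J = [[1.479426, 0.0000], [3.0000, -3.5000]] (det J = -5.177989).
Solving J·Δ = −F gives Δ = (-3.2935, -1.9658).
Then the next iterate is (x₁, x₂)₁ = (-2.7935, -3.4658).

(-2.7935, -3.4658)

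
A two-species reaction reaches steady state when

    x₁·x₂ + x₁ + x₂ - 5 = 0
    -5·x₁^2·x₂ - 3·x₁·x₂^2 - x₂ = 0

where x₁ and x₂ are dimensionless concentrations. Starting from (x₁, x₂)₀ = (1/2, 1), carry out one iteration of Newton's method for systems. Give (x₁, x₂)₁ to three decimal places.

(-13.750, 22.000)

At (1/2, 1): F = (-3.000, -3.750).
Jacobian J = [[x₂ + 1, x₁ + 1], [-10·x₁·x₂ - 3·x₂^2, -5·x₁^2 - 6·x₁·x₂ - 1]].
At the point, J = [[2.000, 1.500], [-8.000, -5.250]] (det J = 1.500).
Solving J·Δ = −F gives Δ = (-14.250, 21.000).
Then the next iterate is (x₁, x₂)₁ = (-13.750, 22.000).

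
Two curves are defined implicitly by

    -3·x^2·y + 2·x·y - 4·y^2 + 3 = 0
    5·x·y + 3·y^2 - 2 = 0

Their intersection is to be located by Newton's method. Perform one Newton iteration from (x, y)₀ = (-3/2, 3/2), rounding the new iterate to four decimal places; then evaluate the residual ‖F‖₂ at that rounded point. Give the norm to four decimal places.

6.0282

At (-3/2, 3/2): F = (-20.6250, -6.5000).
Jacobian J = [[-6·x·y + 2·y, -3·x^2 + 2·x - 8·y], [5·y, 5·x + 6·y]].
At the point, J = [[16.5000, -21.7500], [7.5000, 1.5000]] (det J = 187.8750).
Solving J·Δ = −F gives Δ = (0.9172, -0.2525).
Then the next iterate is (x, y)₁ = (-0.5828, 1.2475).
Re-evaluating at (-0.5828, 1.2475): F = (-5.950273, -0.966446), so ‖F‖₂ = 6.0282.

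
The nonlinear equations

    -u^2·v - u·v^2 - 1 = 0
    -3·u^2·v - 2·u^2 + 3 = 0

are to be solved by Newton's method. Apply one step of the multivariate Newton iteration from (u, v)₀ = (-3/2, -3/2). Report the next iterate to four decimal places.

At (-3/2, -3/2): F = (5.7500, 8.6250).
Jacobian J = [[-2·u·v - v^2, -u^2 - 2·u·v], [-6·u·v - 4·u, -3·u^2]].
At the point, J = [[-6.7500, -6.7500], [-7.5000, -6.7500]] (det J = -5.0625).
Solving J·Δ = −F gives Δ = (3.8333, -2.9815).
Then the next iterate is (u, v)₁ = (2.3333, -4.4815).

(2.3333, -4.4815)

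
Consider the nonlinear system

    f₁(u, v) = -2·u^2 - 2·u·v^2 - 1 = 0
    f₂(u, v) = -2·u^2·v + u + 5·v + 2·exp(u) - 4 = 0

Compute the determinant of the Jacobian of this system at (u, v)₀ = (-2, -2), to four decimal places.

J = [[-4·u - 2·v^2, -4·u·v], [-4·u·v + 2·exp(u) + 1, -2·u^2 + 5]].
At the point, J = [[0.0000, -16.0000], [-14.729329, -3.0000]].
det J = -235.6693.

-235.6693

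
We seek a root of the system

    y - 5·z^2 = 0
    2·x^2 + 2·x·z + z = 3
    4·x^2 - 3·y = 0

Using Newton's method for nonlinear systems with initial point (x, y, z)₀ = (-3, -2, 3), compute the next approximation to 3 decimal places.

(-1.821, 2.571, 1.586)

At (-3, -2, 3): F = (-47.000, 0.000, 42.000).
Jacobian J = [[0, 1, -10·z], [4·x + 2·z, 0, 2·x + 1], [8·x, -3, 0]].
At the point, J = [[0.000, 1.000, -30.000], [-6.000, 0.000, -5.000], [-24.000, -3.000, 0.000]] (det J = -420.000).
Solving J·Δ = −F gives Δ = (1.179, 4.571, -1.414).
Then the next iterate is (x, y, z)₁ = (-1.821, 2.571, 1.586).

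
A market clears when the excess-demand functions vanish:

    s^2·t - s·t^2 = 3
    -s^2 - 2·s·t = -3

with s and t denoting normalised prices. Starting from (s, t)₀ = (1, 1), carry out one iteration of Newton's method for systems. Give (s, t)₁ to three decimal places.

(2.000, -1.000)

At (1, 1): F = (-3.000, 0.000).
Jacobian J = [[2·s·t - t^2, s^2 - 2·s·t], [-2·s - 2·t, -2·s]].
At the point, J = [[1.000, -1.000], [-4.000, -2.000]] (det J = -6.000).
Solving J·Δ = −F gives Δ = (1.000, -2.000).
Then the next iterate is (s, t)₁ = (2.000, -1.000).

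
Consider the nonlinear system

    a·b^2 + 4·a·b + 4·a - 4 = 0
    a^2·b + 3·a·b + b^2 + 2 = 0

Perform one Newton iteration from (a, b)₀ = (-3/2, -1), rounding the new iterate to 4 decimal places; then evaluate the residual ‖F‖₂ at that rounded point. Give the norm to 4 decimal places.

40.6362

At (-3/2, -1): F = (-5.5000, 5.2500).
Jacobian J = [[b^2 + 4·b + 4, 2·a·b + 4·a], [2·a·b + 3·b, a^2 + 3·a + 2·b]].
At the point, J = [[1.0000, -3.0000], [0.0000, -4.2500]] (det J = -4.2500).
Solving J·Δ = −F gives Δ = (9.2059, 1.2353).
Then the next iterate is (a, b)₁ = (7.7059, 0.2353).
Re-evaluating at (7.7059, 0.2353): F = (34.503039, 21.467285), so ‖F‖₂ = 40.6362.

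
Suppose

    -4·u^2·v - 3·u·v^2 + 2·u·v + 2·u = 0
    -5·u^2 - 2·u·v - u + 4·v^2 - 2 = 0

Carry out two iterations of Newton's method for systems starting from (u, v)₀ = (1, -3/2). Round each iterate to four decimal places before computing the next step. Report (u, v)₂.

(0.0000, -0.7103)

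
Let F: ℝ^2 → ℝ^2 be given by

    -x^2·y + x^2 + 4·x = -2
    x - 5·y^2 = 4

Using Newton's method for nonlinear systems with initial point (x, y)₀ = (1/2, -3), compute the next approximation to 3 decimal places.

(-0.074, -1.364)

At (1/2, -3): F = (5.000, -48.500).
Jacobian J = [[-2·x·y + 2·x + 4, -x^2], [1, -10·y]].
At the point, J = [[8.000, -0.250], [1.000, 30.000]] (det J = 240.250).
Solving J·Δ = −F gives Δ = (-0.574, 1.636).
Then the next iterate is (x, y)₁ = (-0.074, -1.364).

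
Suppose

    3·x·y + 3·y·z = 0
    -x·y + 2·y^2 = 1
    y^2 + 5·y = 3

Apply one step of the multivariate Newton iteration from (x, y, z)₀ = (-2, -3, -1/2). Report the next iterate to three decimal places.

(-35.667, -12.000, 43.167)

At (-2, -3, -1/2): F = (22.500, 11.000, -9.000).
Jacobian J = [[3·y, 3·x + 3·z, 3·y], [-y, -x + 4·y, 0], [0, 2·y + 5, 0]].
At the point, J = [[-9.000, -7.500, -9.000], [3.000, -10.000, 0.000], [0.000, -1.000, 0.000]] (det J = 27.000).
Solving J·Δ = −F gives Δ = (-33.667, -9.000, 43.667).
Then the next iterate is (x, y, z)₁ = (-35.667, -12.000, 43.167).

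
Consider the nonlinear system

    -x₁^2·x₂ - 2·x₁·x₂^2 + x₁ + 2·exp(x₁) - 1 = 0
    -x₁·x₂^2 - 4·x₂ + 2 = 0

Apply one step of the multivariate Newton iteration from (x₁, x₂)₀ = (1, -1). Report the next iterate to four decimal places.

(-1.4180, 2.7090)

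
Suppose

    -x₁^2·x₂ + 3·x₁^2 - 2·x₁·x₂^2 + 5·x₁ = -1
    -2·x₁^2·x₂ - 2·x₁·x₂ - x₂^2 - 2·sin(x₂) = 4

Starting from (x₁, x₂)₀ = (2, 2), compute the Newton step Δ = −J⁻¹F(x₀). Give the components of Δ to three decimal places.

(-1.593, -0.130)

At (2, 2): F = (-1.000, -33.81859).
Jacobian J = [[-2·x₁·x₂ + 6·x₁ - 2·x₂^2 + 5, -x₁^2 - 4·x₁·x₂], [-4·x₁·x₂ - 2·x₂, -2·x₁^2 - 2·x₁ - 2·x₂ - 2·cos(x₂)]].
At the point, J = [[1.000, -20.000], [-20.000, -15.16771]] (det J = -415.16771).
Solving J·Δ = −F gives Δ = (-1.593, -0.130).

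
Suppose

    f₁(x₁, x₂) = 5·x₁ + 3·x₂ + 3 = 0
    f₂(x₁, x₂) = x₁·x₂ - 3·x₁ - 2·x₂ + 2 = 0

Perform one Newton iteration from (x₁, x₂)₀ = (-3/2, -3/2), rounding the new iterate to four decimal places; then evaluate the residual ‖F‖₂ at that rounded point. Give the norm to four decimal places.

4.2773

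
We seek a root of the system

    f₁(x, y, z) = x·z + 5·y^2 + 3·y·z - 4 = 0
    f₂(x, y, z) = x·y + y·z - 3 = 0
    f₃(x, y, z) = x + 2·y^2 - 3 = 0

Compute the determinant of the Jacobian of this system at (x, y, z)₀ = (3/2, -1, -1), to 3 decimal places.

11.750

J = [[z, 10·y + 3·z, x + 3·y], [y, x + z, y], [1, 4·y, 0]].
At the point, J = [[-1.000, -13.000, -1.500], [-1.000, 0.500, -1.000], [1.000, -4.000, 0.000]].
det J = 11.750.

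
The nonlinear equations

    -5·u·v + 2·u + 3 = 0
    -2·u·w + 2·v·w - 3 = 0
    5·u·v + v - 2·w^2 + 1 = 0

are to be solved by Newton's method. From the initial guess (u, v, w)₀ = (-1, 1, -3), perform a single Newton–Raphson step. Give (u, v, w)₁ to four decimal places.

(0.5652, 0.7391, -1.9891)

At (-1, 1, -3): F = (6.0000, -15.0000, -21.0000).
Jacobian J = [[-5·v + 2, -5·u, 0], [-2·w, 2·w, -2·u + 2·v], [5·v, 5·u + 1, -4·w]].
At the point, J = [[-3.0000, 5.0000, 0.0000], [6.0000, -6.0000, 4.0000], [5.0000, -4.0000, 12.0000]] (det J = -92.0000).
Solving J·Δ = −F gives Δ = (1.5652, -0.2609, 1.0109).
Then the next iterate is (u, v, w)₁ = (0.5652, 0.7391, -1.9891).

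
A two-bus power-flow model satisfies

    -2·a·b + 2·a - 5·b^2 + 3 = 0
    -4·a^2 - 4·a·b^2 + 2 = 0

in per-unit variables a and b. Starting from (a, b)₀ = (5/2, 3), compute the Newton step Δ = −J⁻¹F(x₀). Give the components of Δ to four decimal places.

At (5/2, 3): F = (-52.0000, -113.0000).
Jacobian J = [[-2·b + 2, -2·a - 10·b], [-8·a - 4·b^2, -8·a·b]].
At the point, J = [[-4.0000, -35.0000], [-56.0000, -60.0000]] (det J = -1720.0000).
Solving J·Δ = −F gives Δ = (-0.4855, -1.4302).

(-0.4855, -1.4302)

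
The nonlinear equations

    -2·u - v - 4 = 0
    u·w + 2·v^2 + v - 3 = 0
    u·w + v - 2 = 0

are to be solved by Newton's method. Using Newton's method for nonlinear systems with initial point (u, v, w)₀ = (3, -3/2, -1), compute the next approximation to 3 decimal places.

(-1.542, -0.917, -0.542)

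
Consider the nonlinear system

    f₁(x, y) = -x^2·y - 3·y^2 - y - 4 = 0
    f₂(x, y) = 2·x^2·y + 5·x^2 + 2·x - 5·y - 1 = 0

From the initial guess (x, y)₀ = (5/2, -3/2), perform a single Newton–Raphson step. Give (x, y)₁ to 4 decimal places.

(3.6649, -6.5638)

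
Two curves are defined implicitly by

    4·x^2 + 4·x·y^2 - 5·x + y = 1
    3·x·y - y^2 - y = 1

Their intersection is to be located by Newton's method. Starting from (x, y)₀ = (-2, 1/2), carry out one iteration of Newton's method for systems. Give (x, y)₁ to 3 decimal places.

At (-2, 1/2): F = (23.500, -4.750).
Jacobian J = [[8·x + 4·y^2 - 5, 8·x·y + 1], [3·y, 3·x - 2·y - 1]].
At the point, J = [[-20.000, -7.000], [1.500, -8.000]] (det J = 170.500).
Solving J·Δ = −F gives Δ = (1.298, -0.350).
Then the next iterate is (x, y)₁ = (-0.702, 0.150).

(-0.702, 0.150)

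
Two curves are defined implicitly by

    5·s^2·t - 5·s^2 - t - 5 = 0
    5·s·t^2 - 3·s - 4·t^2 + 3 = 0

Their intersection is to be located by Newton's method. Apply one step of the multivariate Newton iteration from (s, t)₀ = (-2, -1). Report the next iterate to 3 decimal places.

At (-2, -1): F = (-44.000, -5.000).
Jacobian J = [[10·s·t - 10·s, 5·s^2 - 1], [5·t^2 - 3, 10·s·t - 8·t]].
At the point, J = [[40.000, 19.000], [2.000, 28.000]] (det J = 1082.000).
Solving J·Δ = −F gives Δ = (1.051, 0.104).
Then the next iterate is (s, t)₁ = (-0.949, -0.896).

(-0.949, -0.896)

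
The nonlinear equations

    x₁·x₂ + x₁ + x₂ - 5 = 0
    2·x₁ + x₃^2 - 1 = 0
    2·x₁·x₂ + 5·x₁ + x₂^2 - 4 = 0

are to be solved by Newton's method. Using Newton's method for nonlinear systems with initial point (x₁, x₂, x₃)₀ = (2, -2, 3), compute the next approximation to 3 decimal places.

(0.000, 0.333, 1.667)

At (2, -2, 3): F = (-9.000, 12.000, 2.000).
Jacobian J = [[x₂ + 1, x₁ + 1, 0], [2, 0, 2·x₃], [2·x₂ + 5, 2·x₁ + 2·x₂, 0]].
At the point, J = [[-1.000, 3.000, 0.000], [2.000, 0.000, 6.000], [1.000, 0.000, 0.000]] (det J = 18.000).
Solving J·Δ = −F gives Δ = (-2.000, 2.333, -1.333).
Then the next iterate is (x₁, x₂, x₃)₁ = (0.000, 0.333, 1.667).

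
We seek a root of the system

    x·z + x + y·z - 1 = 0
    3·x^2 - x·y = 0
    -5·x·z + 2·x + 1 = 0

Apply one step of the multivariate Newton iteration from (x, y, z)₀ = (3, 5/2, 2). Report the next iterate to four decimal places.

(1.3109, 0.2730, 1.3675)

At (3, 5/2, 2): F = (13.0000, 19.5000, -23.0000).
Jacobian J = [[z + 1, z, x + y], [6·x - y, -x, 0], [-5·z + 2, 0, -5·x]].
At the point, J = [[3.0000, 2.0000, 5.5000], [15.5000, -3.0000, 0.0000], [-8.0000, 0.0000, -15.0000]] (det J = 468.0000).
Solving J·Δ = −F gives Δ = (-1.6891, -2.2270, -0.6325).
Then the next iterate is (x, y, z)₁ = (1.3109, 0.2730, 1.3675).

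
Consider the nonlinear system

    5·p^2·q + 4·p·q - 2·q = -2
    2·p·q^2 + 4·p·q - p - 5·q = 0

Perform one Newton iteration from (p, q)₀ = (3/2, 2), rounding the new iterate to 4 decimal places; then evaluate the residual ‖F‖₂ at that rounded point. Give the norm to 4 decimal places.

At (3/2, 2): F = (32.5000, 12.5000).
Jacobian J = [[10·p·q + 4·q, 5·p^2 + 4·p - 2], [2·q^2 + 4·q - 1, 4·p·q + 4·p - 5]].
At the point, J = [[38.0000, 15.2500], [15.0000, 13.0000]] (det J = 265.2500).
Solving J·Δ = −F gives Δ = (-0.8742, 0.0471).
Then the next iterate is (p, q)₁ = (0.6258, 2.0471).
Re-evaluating at (0.6258, 2.0471): F = (7.038585, -0.492021), so ‖F‖₂ = 7.0558.

7.0558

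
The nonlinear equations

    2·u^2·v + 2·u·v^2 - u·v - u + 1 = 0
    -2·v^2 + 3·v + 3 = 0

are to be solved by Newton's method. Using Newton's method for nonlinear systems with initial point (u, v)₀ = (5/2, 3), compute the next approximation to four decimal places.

At (5/2, 3): F = (73.5000, -6.0000).
Jacobian J = [[4·u·v + 2·v^2 - v - 1, 2·u^2 + 4·u·v - u], [0, -4·v + 3]].
At the point, J = [[44.0000, 40.0000], [0.0000, -9.0000]] (det J = -396.0000).
Solving J·Δ = −F gives Δ = (-1.0644, -0.6667).
Then the next iterate is (u, v)₁ = (1.4356, 2.3333).

(1.4356, 2.3333)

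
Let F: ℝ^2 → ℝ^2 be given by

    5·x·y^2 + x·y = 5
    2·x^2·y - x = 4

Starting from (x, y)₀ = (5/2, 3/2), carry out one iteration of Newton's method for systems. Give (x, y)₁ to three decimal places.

(2.115, 0.951)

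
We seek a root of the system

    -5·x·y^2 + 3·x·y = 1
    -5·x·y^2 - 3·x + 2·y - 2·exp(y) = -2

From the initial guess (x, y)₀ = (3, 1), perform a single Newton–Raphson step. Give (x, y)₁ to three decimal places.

(0.032, 0.949)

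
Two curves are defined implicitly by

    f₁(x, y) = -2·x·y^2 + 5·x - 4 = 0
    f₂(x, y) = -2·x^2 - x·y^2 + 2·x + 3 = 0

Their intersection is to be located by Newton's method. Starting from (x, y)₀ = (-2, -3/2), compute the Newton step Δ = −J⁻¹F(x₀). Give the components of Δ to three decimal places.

(0.267, -0.406)

At (-2, -3/2): F = (-5.000, -4.500).
Jacobian J = [[-2·y^2 + 5, -4·x·y], [-4·x - y^2 + 2, -2·x·y]].
At the point, J = [[0.500, -12.000], [7.750, -6.000]] (det J = 90.000).
Solving J·Δ = −F gives Δ = (0.267, -0.406).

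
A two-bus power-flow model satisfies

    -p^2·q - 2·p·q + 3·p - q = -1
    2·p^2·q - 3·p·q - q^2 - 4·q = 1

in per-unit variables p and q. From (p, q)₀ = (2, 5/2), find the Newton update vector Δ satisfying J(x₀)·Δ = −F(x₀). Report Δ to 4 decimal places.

At (2, 5/2): F = (-15.5000, -12.2500).
Jacobian J = [[-2·p·q - 2·q + 3, -p^2 - 2·p - 1], [4·p·q - 3·q, 2·p^2 - 3·p - 2·q - 4]].
At the point, J = [[-12.0000, -9.0000], [12.5000, -7.0000]] (det J = 196.5000).
Solving J·Δ = −F gives Δ = (0.0089, -1.7341).

(0.0089, -1.7341)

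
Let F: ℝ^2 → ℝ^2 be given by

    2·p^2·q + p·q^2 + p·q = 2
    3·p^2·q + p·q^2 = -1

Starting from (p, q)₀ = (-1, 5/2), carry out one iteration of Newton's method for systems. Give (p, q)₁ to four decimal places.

At (-1, 5/2): F = (-5.7500, 2.2500).
Jacobian J = [[4·p·q + q^2 + q, 2·p^2 + 2·p·q + p], [6·p·q + q^2, 3·p^2 + 2·p·q]].
At the point, J = [[-1.2500, -4.0000], [-8.7500, -2.0000]] (det J = -32.5000).
Solving J·Δ = −F gives Δ = (0.6308, -1.6346).
Then the next iterate is (p, q)₁ = (-0.3692, 0.8654).

(-0.3692, 0.8654)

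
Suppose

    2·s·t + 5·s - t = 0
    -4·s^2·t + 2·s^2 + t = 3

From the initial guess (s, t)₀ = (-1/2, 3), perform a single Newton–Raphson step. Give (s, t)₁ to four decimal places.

(-0.2500, 0.1250)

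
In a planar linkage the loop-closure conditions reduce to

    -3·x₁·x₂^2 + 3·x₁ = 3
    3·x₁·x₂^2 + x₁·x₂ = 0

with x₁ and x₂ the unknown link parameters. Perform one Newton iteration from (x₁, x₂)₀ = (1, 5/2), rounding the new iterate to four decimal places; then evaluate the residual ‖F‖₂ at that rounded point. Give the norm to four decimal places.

8.6651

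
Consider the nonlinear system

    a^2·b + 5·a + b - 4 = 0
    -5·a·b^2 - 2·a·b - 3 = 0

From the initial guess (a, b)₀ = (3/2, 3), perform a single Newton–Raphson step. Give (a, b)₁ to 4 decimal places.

(0.7541, 2.1363)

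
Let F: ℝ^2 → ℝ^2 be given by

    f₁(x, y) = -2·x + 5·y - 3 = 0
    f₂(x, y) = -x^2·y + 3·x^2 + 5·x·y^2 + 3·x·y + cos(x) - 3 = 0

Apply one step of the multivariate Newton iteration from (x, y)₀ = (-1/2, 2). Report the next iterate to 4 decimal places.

At (-1/2, 2): F = (8.0000, -14.872417).
Jacobian J = [[-2, 5], [-2·x·y + 6·x + 5·y^2 + 3·y - sin(x), -x^2 + 10·x·y + 3·x]].
At the point, J = [[-2.0000, 5.0000], [25.479426, -11.7500]] (det J = -103.897128).
Solving J·Δ = −F gives Δ = (-0.1890, -1.6756).
Then the next iterate is (x, y)₁ = (-0.6890, 0.3244).

(-0.6890, 0.3244)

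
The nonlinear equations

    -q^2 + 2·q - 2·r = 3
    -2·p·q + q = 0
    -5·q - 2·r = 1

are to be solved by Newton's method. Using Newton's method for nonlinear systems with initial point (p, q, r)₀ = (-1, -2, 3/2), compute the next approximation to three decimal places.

(-0.864, -0.182, -0.045)

At (-1, -2, 3/2): F = (-14.000, -6.000, 6.000).
Jacobian J = [[0, -2·q + 2, -2], [-2·q, -2·p + 1, 0], [0, -5, -2]].
At the point, J = [[0.000, 6.000, -2.000], [4.000, 3.000, 0.000], [0.000, -5.000, -2.000]] (det J = 88.000).
Solving J·Δ = −F gives Δ = (0.136, 1.818, -1.545).
Then the next iterate is (p, q, r)₁ = (-0.864, -0.182, -0.045).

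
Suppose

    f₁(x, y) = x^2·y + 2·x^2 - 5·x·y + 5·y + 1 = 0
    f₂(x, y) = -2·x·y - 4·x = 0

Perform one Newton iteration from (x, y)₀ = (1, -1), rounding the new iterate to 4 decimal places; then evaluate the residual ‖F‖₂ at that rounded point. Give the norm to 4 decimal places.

0.4972

At (1, -1): F = (2.0000, -2.0000).
Jacobian J = [[2·x·y + 4·x - 5·y, x^2 - 5·x + 5], [-2·y - 4, -2·x]].
At the point, J = [[7.0000, 1.0000], [-2.0000, -2.0000]] (det J = -12.0000).
Solving J·Δ = −F gives Δ = (-0.1667, -0.8333).
Then the next iterate is (x, y)₁ = (0.8333, -1.8333).
Re-evaluating at (0.8333, -1.8333): F = (-0.412301, -0.277822), so ‖F‖₂ = 0.4972.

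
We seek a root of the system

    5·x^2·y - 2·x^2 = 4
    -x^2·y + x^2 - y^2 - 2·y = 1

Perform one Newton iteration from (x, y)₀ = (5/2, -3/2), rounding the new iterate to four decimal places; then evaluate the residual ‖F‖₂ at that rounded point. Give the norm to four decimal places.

At (5/2, -3/2): F = (-63.3750, 15.3750).
Jacobian J = [[10·x·y - 4·x, 5·x^2], [-2·x·y + 2·x, -x^2 - 2·y - 2]].
At the point, J = [[-47.5000, 31.2500], [12.5000, -5.2500]] (det J = -141.2500).
Solving J·Δ = −F gives Δ = (-1.0460, 0.4381).
Then the next iterate is (x, y)₁ = (1.4540, -1.0619).
Re-evaluating at (1.4540, -1.0619): F = (-19.453131, 4.355264), so ‖F‖₂ = 19.9347.

19.9347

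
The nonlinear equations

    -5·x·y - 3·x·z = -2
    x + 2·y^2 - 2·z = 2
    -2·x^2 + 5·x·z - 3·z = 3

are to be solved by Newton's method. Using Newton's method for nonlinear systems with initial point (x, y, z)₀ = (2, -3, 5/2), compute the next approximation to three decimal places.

(0.922, -1.967, 2.264)

At (2, -3, 5/2): F = (17.000, 13.000, 6.500).
Jacobian J = [[-5·y - 3·z, -5·x, -3·x], [1, 4·y, -2], [-4·x + 5·z, 0, 5·x - 3]].
At the point, J = [[7.500, -10.000, -6.000], [1.000, -12.000, -2.000], [4.500, 0.000, 7.000]] (det J = -794.000).
Solving J·Δ = −F gives Δ = (-1.078, 1.033, -0.236).
Then the next iterate is (x, y, z)₁ = (0.922, -1.967, 2.264).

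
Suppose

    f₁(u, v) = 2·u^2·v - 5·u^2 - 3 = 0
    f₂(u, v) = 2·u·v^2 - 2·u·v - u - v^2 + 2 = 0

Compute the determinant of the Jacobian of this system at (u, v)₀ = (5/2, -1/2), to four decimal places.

263.7500

J = [[4·u·v - 10·u, 2·u^2], [2·v^2 - 2·v - 1, 4·u·v - 2·u - 2·v]].
At the point, J = [[-30.0000, 12.5000], [0.5000, -9.0000]].
det J = 263.7500.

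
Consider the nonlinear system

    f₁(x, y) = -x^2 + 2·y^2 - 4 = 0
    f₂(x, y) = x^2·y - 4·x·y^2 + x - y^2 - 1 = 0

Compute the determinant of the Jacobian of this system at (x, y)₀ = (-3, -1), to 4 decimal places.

-66.0000

J = [[-2·x, 4·y], [2·x·y - 4·y^2 + 1, x^2 - 8·x·y - 2·y]].
At the point, J = [[6.0000, -4.0000], [3.0000, -13.0000]].
det J = -66.0000.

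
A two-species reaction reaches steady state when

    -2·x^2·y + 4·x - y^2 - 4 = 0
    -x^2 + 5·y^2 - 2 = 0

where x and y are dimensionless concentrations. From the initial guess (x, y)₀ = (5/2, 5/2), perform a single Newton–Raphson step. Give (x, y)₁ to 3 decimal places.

At (5/2, 5/2): F = (-31.500, 23.000).
Jacobian J = [[-4·x·y + 4, -2·x^2 - 2·y], [-2·x, 10·y]].
At the point, J = [[-21.000, -17.500], [-5.000, 25.000]] (det J = -612.500).
Solving J·Δ = −F gives Δ = (-0.629, -1.046).
Then the next iterate is (x, y)₁ = (1.871, 1.454).

(1.871, 1.454)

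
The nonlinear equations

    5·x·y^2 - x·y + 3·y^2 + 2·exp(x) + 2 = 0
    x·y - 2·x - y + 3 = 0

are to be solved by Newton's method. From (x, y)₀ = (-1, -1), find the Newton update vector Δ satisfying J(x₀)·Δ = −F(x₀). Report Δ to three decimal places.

(22.553, -30.329)

At (-1, -1): F = (-0.26424, 7.000).
Jacobian J = [[5·y^2 - y + 2·exp(x), 10·x·y - x + 6·y], [y - 2, x - 1]].
At the point, J = [[6.73576, 5.000], [-3.000, -2.000]] (det J = 1.52848).
Solving J·Δ = −F gives Δ = (22.553, -30.329).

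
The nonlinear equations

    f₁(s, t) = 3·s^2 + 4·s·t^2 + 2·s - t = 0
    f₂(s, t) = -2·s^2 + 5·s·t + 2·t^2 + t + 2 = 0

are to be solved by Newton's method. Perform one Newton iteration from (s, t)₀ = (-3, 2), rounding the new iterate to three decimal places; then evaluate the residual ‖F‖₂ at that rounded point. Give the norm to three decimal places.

12.486

At (-3, 2): F = (-29.000, -36.000).
Jacobian J = [[6·s + 4·t^2 + 2, 8·s·t - 1], [-4·s + 5·t, 5·s + 4·t + 1]].
At the point, J = [[0.000, -49.000], [22.000, -6.000]] (det J = 1078.000).
Solving J·Δ = −F gives Δ = (1.475, -0.592).
Then the next iterate is (s, t)₁ = (-1.525, 1.408).
Re-evaluating at (-1.525, 1.408): F = (-9.57416, -8.01432), so ‖F‖₂ = 12.486.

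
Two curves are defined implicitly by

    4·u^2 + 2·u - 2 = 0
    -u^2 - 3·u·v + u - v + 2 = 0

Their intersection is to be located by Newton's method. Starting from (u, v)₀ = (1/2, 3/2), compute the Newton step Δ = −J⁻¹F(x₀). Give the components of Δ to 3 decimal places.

(0.000, -0.600)

At (1/2, 3/2): F = (0.000, -1.500).
Jacobian J = [[8·u + 2, 0], [-2·u - 3·v + 1, -3·u - 1]].
At the point, J = [[6.000, 0.000], [-4.500, -2.500]] (det J = -15.000).
Solving J·Δ = −F gives Δ = (0.000, -0.600).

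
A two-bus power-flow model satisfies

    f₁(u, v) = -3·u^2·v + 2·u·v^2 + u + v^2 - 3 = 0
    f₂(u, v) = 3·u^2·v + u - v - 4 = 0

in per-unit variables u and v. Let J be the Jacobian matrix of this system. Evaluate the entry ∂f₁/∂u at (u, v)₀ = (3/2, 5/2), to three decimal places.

-9.000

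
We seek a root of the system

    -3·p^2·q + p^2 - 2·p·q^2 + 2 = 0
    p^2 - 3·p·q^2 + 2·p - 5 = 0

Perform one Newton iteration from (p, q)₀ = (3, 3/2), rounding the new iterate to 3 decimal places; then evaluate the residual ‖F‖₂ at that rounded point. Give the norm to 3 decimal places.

12.824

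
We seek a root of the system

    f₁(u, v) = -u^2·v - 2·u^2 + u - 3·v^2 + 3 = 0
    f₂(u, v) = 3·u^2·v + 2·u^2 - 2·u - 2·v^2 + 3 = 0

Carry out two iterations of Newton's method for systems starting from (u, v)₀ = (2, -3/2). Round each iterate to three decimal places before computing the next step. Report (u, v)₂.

(1.592, -0.603)

At (2, -3/2): F = (-3.750, -15.500).
Jacobian J = [[-2·u·v - 4·u + 1, -u^2 - 6·v], [6·u·v + 4·u - 2, 3·u^2 - 4·v]].
At the point, J = [[-1.000, 5.000], [-12.000, 18.000]] (det J = 42.000).
Solving J·Δ = −F gives Δ = (-0.238, 0.702).
Then the next iterate is (u, v)₁ = (1.762, -0.798).
Round to (1.762, -0.798) and repeat: F = (-0.88019, -3.02084), J = [[-3.23585, 1.68336], [-3.38846, 12.50593]].
Δ = (-0.170, 0.195), so (u, v)₂ = (1.592, -0.603).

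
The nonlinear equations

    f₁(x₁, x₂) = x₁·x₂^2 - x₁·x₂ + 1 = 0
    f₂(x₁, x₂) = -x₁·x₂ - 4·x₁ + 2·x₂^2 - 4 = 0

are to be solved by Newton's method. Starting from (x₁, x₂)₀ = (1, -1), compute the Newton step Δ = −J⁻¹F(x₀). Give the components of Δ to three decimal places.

(-1.579, -0.053)

At (1, -1): F = (3.000, -5.000).
Jacobian J = [[x₂^2 - x₂, 2·x₁·x₂ - x₁], [-x₂ - 4, -x₁ + 4·x₂]].
At the point, J = [[2.000, -3.000], [-3.000, -5.000]] (det J = -19.000).
Solving J·Δ = −F gives Δ = (-1.579, -0.053).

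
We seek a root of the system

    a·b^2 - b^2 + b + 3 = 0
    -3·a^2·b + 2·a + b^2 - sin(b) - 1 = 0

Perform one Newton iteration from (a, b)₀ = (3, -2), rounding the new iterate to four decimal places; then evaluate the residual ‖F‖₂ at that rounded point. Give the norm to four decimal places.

19.4341

At (3, -2): F = (9.0000, 63.909297).
Jacobian J = [[b^2, 2·a·b - 2·b + 1], [-6·a·b + 2, -3·a^2 + 2·b - cos(b)]].
At the point, J = [[4.0000, -7.0000], [38.0000, -30.583853]] (det J = 143.664587).
Solving J·Δ = −F gives Δ = (-1.1980, 0.6011).
Then the next iterate is (a, b)₁ = (1.8020, -1.3989).
Re-evaluating at (1.8020, -1.3989): F = (3.170551, 19.173724), so ‖F‖₂ = 19.4341.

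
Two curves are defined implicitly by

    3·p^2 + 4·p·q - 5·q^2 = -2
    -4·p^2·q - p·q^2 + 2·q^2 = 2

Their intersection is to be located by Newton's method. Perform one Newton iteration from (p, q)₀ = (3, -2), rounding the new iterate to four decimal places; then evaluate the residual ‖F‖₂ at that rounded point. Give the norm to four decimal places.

At (3, -2): F = (-15.0000, 66.0000).
Jacobian J = [[6·p + 4·q, 4·p - 10·q], [-8·p·q - q^2, -4·p^2 - 2·p·q + 4·q]].
At the point, J = [[10.0000, 32.0000], [44.0000, -32.0000]] (det J = -1728.0000).
Solving J·Δ = −F gives Δ = (-0.9444, 0.7639).
Then the next iterate is (p, q)₁ = (2.0556, -1.2361).
Re-evaluating at (2.0556, -1.2361): F = (-3.126951, 18.807566), so ‖F‖₂ = 19.0657.

19.0657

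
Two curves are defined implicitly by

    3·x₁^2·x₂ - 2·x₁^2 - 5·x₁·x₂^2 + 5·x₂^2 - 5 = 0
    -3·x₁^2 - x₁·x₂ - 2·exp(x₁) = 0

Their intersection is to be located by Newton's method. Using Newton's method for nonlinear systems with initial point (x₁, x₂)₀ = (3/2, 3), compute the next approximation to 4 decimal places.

At (3/2, 3): F = (-11.7500, -20.213378).
Jacobian J = [[6·x₁·x₂ - 4·x₁ - 5·x₂^2, 3·x₁^2 - 10·x₁·x₂ + 10·x₂], [-6·x₁ - x₂ - 2·exp(x₁), -x₁]].
At the point, J = [[-24.0000, -8.2500], [-20.963378, -1.5000]] (det J = -136.947870).
Solving J·Δ = −F gives Δ = (-1.0890, 1.7437).
Then the next iterate is (x₁, x₂)₁ = (0.4110, 4.7437).

(0.4110, 4.7437)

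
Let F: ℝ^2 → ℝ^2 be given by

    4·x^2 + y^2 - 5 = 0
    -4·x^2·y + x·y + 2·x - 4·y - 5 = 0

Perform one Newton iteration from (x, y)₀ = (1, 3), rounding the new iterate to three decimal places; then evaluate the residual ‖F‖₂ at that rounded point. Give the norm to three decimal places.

28.352

At (1, 3): F = (8.000, -24.000).
Jacobian J = [[8·x, 2·y], [-8·x·y + y + 2, -4·x^2 + x - 4]].
At the point, J = [[8.000, 6.000], [-19.000, -7.000]] (det J = 58.000).
Solving J·Δ = −F gives Δ = (-1.517, 0.690).
Then the next iterate is (x, y)₁ = (-0.517, 3.690).
Re-evaluating at (-0.517, 3.690): F = (9.68526, -26.64692), so ‖F‖₂ = 28.352.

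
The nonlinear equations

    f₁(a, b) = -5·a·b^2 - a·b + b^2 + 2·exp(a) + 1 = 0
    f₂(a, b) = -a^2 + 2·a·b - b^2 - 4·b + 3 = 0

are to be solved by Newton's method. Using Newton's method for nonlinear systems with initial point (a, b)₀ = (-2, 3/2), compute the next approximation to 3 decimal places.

(-0.009, 1.381)

At (-2, 3/2): F = (29.02067, -15.250).
Jacobian J = [[-5·b^2 - b + 2·exp(a), -10·a·b - a + 2·b], [-2·a + 2·b, 2·a - 2·b - 4]].
At the point, J = [[-12.47933, 35.000], [7.000, -11.000]] (det J = -107.72738).
Solving J·Δ = −F gives Δ = (1.991, -0.119).
Then the next iterate is (a, b)₁ = (-0.009, 1.381).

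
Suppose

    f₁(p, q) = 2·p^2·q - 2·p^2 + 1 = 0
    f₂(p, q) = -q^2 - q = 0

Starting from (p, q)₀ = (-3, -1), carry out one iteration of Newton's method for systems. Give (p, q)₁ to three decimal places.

(-1.542, -1.000)

At (-3, -1): F = (-35.000, 0.000).
Jacobian J = [[4·p·q - 4·p, 2·p^2], [0, -2·q - 1]].
At the point, J = [[24.000, 18.000], [0.000, 1.000]] (det J = 24.000).
Solving J·Δ = −F gives Δ = (1.458, 0.000).
Then the next iterate is (p, q)₁ = (-1.542, -1.000).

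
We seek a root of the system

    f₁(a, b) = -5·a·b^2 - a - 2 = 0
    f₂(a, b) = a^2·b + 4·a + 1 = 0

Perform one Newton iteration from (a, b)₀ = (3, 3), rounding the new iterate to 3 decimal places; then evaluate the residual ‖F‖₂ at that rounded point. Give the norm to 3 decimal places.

At (3, 3): F = (-140.000, 40.000).
Jacobian J = [[-5·b^2 - 1, -10·a·b], [2·a·b + 4, a^2]].
At the point, J = [[-46.000, -90.000], [22.000, 9.000]] (det J = 1566.000).
Solving J·Δ = −F gives Δ = (-1.494, -0.792).
Then the next iterate is (a, b)₁ = (1.506, 2.208).
Re-evaluating at (1.506, 2.208): F = (-40.21674, 12.03182), so ‖F‖₂ = 41.978.

41.978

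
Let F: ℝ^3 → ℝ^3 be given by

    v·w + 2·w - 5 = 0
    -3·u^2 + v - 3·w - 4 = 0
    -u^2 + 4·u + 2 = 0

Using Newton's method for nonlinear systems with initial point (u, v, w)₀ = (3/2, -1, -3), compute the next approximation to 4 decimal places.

(-4.2500, 2.1250, 14.3750)

At (3/2, -1, -3): F = (-8.0000, -2.7500, 5.7500).
Jacobian J = [[0, w, v + 2], [-6·u, 1, -3], [-2·u + 4, 0, 0]].
At the point, J = [[0.0000, -3.0000, 1.0000], [-9.0000, 1.0000, -3.0000], [1.0000, 0.0000, 0.0000]] (det J = 8.0000).
Solving J·Δ = −F gives Δ = (-5.7500, 3.1250, 17.3750).
Then the next iterate is (u, v, w)₁ = (-4.2500, 2.1250, 14.3750).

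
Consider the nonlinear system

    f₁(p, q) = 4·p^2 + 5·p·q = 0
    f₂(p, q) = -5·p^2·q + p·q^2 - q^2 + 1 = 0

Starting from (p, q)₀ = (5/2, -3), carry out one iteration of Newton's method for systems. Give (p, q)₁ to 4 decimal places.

At (5/2, -3): F = (-12.5000, 108.2500).
Jacobian J = [[8·p + 5·q, 5·p], [-10·p·q + q^2, -5·p^2 + 2·p·q - 2·q]].
At the point, J = [[5.0000, 12.5000], [84.0000, -40.2500]] (det J = -1251.2500).
Solving J·Δ = −F gives Δ = (-0.6793, 1.2717).
Then the next iterate is (p, q)₁ = (1.8207, -1.7283).

(1.8207, -1.7283)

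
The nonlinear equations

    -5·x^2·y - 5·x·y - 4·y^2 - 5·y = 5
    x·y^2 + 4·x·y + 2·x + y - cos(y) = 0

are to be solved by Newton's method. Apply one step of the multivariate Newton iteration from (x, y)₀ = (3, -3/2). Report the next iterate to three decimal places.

(4.708, 1.767)

At (3, -3/2): F = (83.500, -6.82074).
Jacobian J = [[-10·x·y - 5·y, -5·x^2 - 5·x - 8·y - 5], [y^2 + 4·y + 2, 2·x·y + 4·x + sin(y) + 1]].
At the point, J = [[52.500, -53.000], [-1.750, 3.00251]] (det J = 64.88151).
Solving J·Δ = −F gives Δ = (1.708, 3.267).
Then the next iterate is (x, y)₁ = (4.708, 1.767).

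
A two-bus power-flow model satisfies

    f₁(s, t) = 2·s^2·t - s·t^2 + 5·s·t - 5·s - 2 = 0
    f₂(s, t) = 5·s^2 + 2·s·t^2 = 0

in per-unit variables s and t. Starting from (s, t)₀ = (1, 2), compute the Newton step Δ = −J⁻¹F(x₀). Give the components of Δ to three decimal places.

(0.833, -3.500)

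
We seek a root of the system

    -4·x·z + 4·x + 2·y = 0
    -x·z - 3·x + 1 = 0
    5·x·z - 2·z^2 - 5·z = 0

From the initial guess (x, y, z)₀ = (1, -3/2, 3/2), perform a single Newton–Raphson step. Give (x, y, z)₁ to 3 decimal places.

(0.522, -2.174, 0.152)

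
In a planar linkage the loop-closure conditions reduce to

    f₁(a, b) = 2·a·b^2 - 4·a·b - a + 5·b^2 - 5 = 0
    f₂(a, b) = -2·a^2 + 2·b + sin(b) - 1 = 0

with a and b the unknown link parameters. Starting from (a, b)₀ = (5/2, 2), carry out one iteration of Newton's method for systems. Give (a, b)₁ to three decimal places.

At (5/2, 2): F = (12.500, -8.59070).
Jacobian J = [[2·b^2 - 4·b - 1, 4·a·b - 4·a + 10·b], [-4·a, cos(b) + 2]].
At the point, J = [[-1.000, 30.000], [-10.000, 1.58385]] (det J = 298.41615).
Solving J·Δ = −F gives Δ = (-0.930, -0.448).
Then the next iterate is (a, b)₁ = (1.570, 1.552).

(1.570, 1.552)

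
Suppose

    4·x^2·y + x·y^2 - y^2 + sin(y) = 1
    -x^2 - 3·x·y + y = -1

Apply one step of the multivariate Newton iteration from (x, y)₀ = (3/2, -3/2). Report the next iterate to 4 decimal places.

(1.0426, -0.5532)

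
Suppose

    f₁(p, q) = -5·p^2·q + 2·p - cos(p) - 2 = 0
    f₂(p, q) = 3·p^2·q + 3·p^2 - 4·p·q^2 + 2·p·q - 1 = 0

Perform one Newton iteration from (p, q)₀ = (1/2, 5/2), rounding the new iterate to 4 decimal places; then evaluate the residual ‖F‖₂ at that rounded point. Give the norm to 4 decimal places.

3.3845

At (1/2, 5/2): F = (-5.002583, -8.3750).
Jacobian J = [[-10·p·q + sin(p) + 2, -5·p^2], [6·p·q + 6·p - 4·q^2 + 2·q, 3·p^2 - 8·p·q + 2·p]].
At the point, J = [[-10.020574, -1.2500], [-9.5000, -8.2500]] (det J = 70.794739).
Solving J·Δ = −F gives Δ = (-0.4351, -0.5141).
Then the next iterate is (p, q)₁ = (0.0649, 1.9859).
Re-evaluating at (0.0649, 1.9859): F = (-2.909918, -1.728310), so ‖F‖₂ = 3.3845.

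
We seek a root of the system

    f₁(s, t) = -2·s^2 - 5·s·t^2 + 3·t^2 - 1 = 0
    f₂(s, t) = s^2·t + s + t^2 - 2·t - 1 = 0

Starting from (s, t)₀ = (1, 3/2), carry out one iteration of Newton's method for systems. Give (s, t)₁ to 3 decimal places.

(-0.615, 4.356)

At (1, 3/2): F = (-7.500, 0.750).
Jacobian J = [[-4·s - 5·t^2, -10·s·t + 6·t], [2·s·t + 1, s^2 + 2·t - 2]].
At the point, J = [[-15.250, -6.000], [4.000, 2.000]] (det J = -6.500).
Solving J·Δ = −F gives Δ = (-1.615, 2.856).
Then the next iterate is (s, t)₁ = (-0.615, 4.356).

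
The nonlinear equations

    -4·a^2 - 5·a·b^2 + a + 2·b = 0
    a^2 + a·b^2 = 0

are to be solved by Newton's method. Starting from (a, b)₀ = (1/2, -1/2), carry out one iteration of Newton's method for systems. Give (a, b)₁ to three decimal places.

(0.321, -0.196)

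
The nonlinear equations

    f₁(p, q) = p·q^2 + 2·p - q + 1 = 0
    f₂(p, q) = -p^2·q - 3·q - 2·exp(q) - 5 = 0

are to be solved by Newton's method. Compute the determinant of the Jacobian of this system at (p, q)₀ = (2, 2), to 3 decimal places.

-74.669

J = [[q^2 + 2, 2·p·q - 1], [-2·p·q, -p^2 - 2·exp(q) - 3]].
At the point, J = [[6.000, 7.000], [-8.000, -21.77811]].
det J = -74.669.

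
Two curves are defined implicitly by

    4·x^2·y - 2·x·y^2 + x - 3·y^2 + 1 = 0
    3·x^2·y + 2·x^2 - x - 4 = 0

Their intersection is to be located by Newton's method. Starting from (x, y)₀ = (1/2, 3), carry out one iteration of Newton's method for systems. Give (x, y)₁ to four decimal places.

At (1/2, 3): F = (-31.5000, -1.7500).
Jacobian J = [[8·x·y - 2·y^2 + 1, 4·x^2 - 4·x·y - 6·y], [6·x·y + 4·x - 1, 3·x^2]].
At the point, J = [[-5.0000, -23.0000], [10.0000, 0.7500]] (det J = 226.2500).
Solving J·Δ = −F gives Δ = (0.2823, -1.4309).
Then the next iterate is (x, y)₁ = (0.7823, 1.5691).

(0.7823, 1.5691)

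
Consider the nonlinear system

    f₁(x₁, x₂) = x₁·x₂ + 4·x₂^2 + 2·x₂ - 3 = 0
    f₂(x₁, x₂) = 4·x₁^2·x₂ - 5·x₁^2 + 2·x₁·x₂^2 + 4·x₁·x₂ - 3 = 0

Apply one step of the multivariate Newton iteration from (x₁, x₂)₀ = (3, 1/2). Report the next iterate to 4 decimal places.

At (3, 1/2): F = (0.5000, -22.5000).
Jacobian J = [[x₂, x₁ + 8·x₂ + 2], [8·x₁·x₂ - 10·x₁ + 2·x₂^2 + 4·x₂, 4·x₁^2 + 4·x₁·x₂ + 4·x₁]].
At the point, J = [[0.5000, 9.0000], [-15.5000, 54.0000]] (det J = 166.5000).
Solving J·Δ = −F gives Δ = (-1.3784, 0.0210).
Then the next iterate is (x₁, x₂)₁ = (1.6216, 0.5210).

(1.6216, 0.5210)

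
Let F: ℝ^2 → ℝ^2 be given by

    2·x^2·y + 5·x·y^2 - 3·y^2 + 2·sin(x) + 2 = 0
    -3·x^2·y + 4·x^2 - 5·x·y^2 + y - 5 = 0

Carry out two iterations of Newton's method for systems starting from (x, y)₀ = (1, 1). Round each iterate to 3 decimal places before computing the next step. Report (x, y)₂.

At (1, 1): F = (7.68294, -8.000).
Jacobian J = [[4·x·y + 5·y^2 + 2·cos(x), 2·x^2 + 10·x·y - 6·y], [-6·x·y + 8·x - 5·y^2, -3·x^2 - 10·x·y + 1]].
At the point, J = [[10.08060, 6.000], [-3.000, -12.000]] (det J = -102.96726).
Solving J·Δ = −F gives Δ = (-0.429, -0.559).
Then the next iterate is (x, y)₁ = (0.571, 0.441).
Round to (0.571, 0.441) and repeat: F = (3.34032, -4.24143), J = [[3.66237, 0.52419], [2.08473, -2.49623]].
Δ = (-0.597, -2.198), so (x, y)₂ = (-0.026, -1.757).

(-0.026, -1.757)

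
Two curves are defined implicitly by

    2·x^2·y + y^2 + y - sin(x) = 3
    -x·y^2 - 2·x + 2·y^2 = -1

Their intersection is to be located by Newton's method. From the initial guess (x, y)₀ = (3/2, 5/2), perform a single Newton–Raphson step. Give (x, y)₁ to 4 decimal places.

At (3/2, 5/2): F = (16.002505, 1.1250).
Jacobian J = [[4·x·y - cos(x), 2·x^2 + 2·y + 1], [-y^2 - 2, -2·x·y + 4·y]].
At the point, J = [[14.929263, 10.5000], [-8.2500, 2.5000]] (det J = 123.948157).
Solving J·Δ = −F gives Δ = (-0.2275, -1.2006).
Then the next iterate is (x, y)₁ = (1.2725, 1.2994).

(1.2725, 1.2994)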